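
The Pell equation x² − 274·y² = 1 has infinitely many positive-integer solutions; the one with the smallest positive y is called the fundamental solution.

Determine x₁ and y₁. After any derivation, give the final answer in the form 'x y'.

3959299 239190

√274 = [16; 1,1,4,4,1,1,32, …], period ℓ=7 (odd) → k=13
k=0  a_k=16  p_k/q_k = 16/1
k=1  a_k=1  p_k/q_k = 17/1
k=2  a_k=1  p_k/q_k = 33/2
k=3  a_k=4  p_k/q_k = 149/9
k=4  a_k=4  p_k/q_k = 629/38
k=5  a_k=1  p_k/q_k = 778/47
k=6  a_k=1  p_k/q_k = 1407/85
…
k=8  a_k=1  p_k/q_k = 47209/2852
k=9  a_k=1  p_k/q_k = 93011/5619
k=10  a_k=4  p_k/q_k = 419253/25328
k=11  a_k=4  p_k/q_k = 1770023/106931
k=12  a_k=1  p_k/q_k = 2189276/132259
k=13  a_k=1  p_k/q_k = 3959299/239190
fundamental: x₁=3959299, y₁=239190  (since 15676048571401 − 274·57211856100 = 1)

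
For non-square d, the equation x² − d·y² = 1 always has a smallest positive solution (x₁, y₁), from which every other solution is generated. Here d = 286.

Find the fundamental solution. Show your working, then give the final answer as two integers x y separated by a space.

√286 → a₀=16, period (1,10,3,3,2,3,3,10,1,32); ℓ=10 even so k=9
i=0: a=16 ⇒ p=16, q=1
i=1: a=1 ⇒ p=17, q=1
i=2: a=10 ⇒ p=186, q=11
…
i=4: a=3 ⇒ p=1911, q=113
…
i=6: a=3 ⇒ p=15102, q=893
i=7: a=3 ⇒ p=49703, q=2939
i=8: a=10 ⇒ p=512132, q=30283
i=9: a=1 ⇒ p=561835, q=33222
(x₁, y₁) = (561835, 33222);  561835² − 286·33222² = 1 ✓

561835 33222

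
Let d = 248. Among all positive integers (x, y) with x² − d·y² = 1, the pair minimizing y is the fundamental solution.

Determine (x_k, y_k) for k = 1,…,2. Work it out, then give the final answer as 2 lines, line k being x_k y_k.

d=248: √d = [15; 1,2,1,30] (ℓ=4, even), read p_3/q_3
k=0  a_k=15  p_k/q_k = 15/1
…
k=2  a_k=2  p_k/q_k = 47/3
k=3  a_k=1  p_k/q_k = 63/4
fundamental: x₁=63, y₁=4  (since 3969 − 248·16 = 1)
(x_2, y_2) = (63·63 + 248·4·4, 63·4 + 4·63) = (7937, 504)

63 4
7937 504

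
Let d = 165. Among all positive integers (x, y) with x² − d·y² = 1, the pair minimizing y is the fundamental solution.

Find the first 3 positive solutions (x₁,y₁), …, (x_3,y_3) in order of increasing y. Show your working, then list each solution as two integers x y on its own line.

[12; 1,5,2,5,1,24] for √165; ℓ=6 ⇒ convergent index 5
k=0  a_k=12  p_k/q_k = 12/1
k=1  a_k=1  p_k/q_k = 13/1
k=2  a_k=5  p_k/q_k = 77/6
k=3  a_k=2  p_k/q_k = 167/13
k=4  a_k=5  p_k/q_k = 912/71
k=5  a_k=1  p_k/q_k = 1079/84
fundamental: x₁=1079, y₁=84  (since 1164241 − 165·7056 = 1)
k=2:  x_2 = 1079·1079+165·84·84 = 2328481,  y_2 = 1079·84+84·1079 = 181272
k=3:  x_3 = 1079·2328481+165·84·181272 = 5024860919,  y_3 = 1079·181272+84·2328481 = 391184892

1079 84
2328481 181272
5024860919 391184892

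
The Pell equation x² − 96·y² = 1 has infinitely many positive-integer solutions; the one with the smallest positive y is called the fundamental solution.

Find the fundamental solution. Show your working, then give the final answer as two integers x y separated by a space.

√96 = [9; 1,3,1,18, …], period ℓ=4 (even) → k=3
a_0=9:  p_0=9·1+0=9,  q_0=9·0+1=1
a_1=1:  p_1=1·9+1=10,  q_1=1·1+0=1
a_2=3:  p_2=3·10+9=39,  q_2=3·1+1=4
a_3=1:  p_3=1·39+10=49,  q_3=1·4+1=5
→ (49, 5).  Check: 49²=2401, 96·5²=2400, difference 1.

49 5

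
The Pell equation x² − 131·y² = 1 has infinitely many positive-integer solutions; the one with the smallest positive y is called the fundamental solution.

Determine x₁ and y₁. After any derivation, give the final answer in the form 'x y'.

10610 927

[11; 2,4,11,4,2,22] for √131; ℓ=6 ⇒ convergent index 5
i=0: a=11 ⇒ p=11, q=1
i=1: a=2 ⇒ p=23, q=2
…
i=3: a=11 ⇒ p=1156, q=101
i=4: a=4 ⇒ p=4727, q=413
i=5: a=2 ⇒ p=10610, q=927
fundamental: x₁=10610, y₁=927  (since 112572100 − 131·859329 = 1)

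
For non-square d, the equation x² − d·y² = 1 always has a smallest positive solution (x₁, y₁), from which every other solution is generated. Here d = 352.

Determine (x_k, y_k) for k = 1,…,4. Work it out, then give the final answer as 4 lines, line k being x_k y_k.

√352 = [18; 1,3,5,9,5,3,1,36, …], period ℓ=8 (even) → k=7
step 0: (18, 1)  from 18·(1,0) + (0,1)
step 1: (19, 1)  from 1·(18,1) + (1,0)
step 2: (75, 4)  from 3·(19,1) + (18,1)
…
step 6: (59118, 3151)  from 3·(18499,986) + (3621,193)
step 7: (77617, 4137)  from 1·(59118,3151) + (18499,986)
(x₁, y₁) = (77617, 4137);  77617² − 352·4137² = 1 ✓
k=2:  x_2 = 77617·77617+352·4137·4137 = 12048797377,  y_2 = 77617·4137+4137·77617 = 642203058
k=3:  x_3 = 77617·12048797377+352·4137·642203058 = 1870383011943601,  y_3 = 77617·642203058+4137·12048797377 = 99691749501435
k=4:  x_4 = 77617·1870383011943601+352·4137·99691749501435 = 290347036464004160257,  y_4 = 77617·99691749501435+4137·1870383011943601 = 15475549041463557732

77617 4137
12048797377 642203058
1870383011943601 99691749501435
290347036464004160257 15475549041463557732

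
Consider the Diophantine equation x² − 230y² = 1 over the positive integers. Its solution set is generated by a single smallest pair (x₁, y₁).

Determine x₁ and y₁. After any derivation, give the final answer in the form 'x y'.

91 6

d=230: √d = [15; 6,30] (ℓ=2, even), read p_1/q_1
a_0=15:  p_0=15·1+0=15,  q_0=15·0+1=1
a_1=6:  p_1=6·15+1=91,  q_1=6·1+0=6
→ (91, 6).  Check: 91²=8281, 230·6²=8280, difference 1.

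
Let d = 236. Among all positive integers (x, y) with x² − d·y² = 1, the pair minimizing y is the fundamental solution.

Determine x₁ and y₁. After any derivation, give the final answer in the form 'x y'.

561799 36570

√236 → a₀=15, period (2,1,3,5,1,6,1,5,3,1,2,30); ℓ=12 even so k=11
step 0: (15, 1)  from 15·(1,0) + (0,1)
…
step 6: (7251, 472)  from 6·(1060,69) + (891,58)
…
step 8: (48806, 3177)  from 5·(8311,541) + (7251,472)
…
step 10: (203535, 13249)  from 1·(154729,10072) + (48806,3177)
step 11: (561799, 36570)  from 2·(203535,13249) + (154729,10072)
fundamental: x₁=561799, y₁=36570  (since 315618116401 − 236·1337364900 = 1)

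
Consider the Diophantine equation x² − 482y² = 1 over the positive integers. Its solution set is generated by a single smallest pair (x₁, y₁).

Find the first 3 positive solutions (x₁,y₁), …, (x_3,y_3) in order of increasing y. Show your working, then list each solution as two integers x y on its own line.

[21; 1,20,1,42] for √482; ℓ=4 ⇒ convergent index 3
i=0: a=21 ⇒ p=21, q=1
i=1: a=1 ⇒ p=22, q=1
i=2: a=20 ⇒ p=461, q=21
i=3: a=1 ⇒ p=483, q=22
fundamental: x₁=483, y₁=22  (since 233289 − 482·484 = 1)
(483+22√482)^2 = 466577 + 21252√482
(483+22√482)^3 = 450712899 + 20529410√482

483 22
466577 21252
450712899 20529410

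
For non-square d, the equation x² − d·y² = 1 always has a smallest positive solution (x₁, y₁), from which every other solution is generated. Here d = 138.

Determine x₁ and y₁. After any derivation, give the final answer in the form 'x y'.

d=138: √d = [11; 1,2,1,22] (ℓ=4, even), read p_3/q_3
k=0  a_k=11  p_k/q_k = 11/1
…
k=2  a_k=2  p_k/q_k = 35/3
k=3  a_k=1  p_k/q_k = 47/4
(x₁, y₁) = (47, 4);  47² − 138·4² = 1 ✓

47 4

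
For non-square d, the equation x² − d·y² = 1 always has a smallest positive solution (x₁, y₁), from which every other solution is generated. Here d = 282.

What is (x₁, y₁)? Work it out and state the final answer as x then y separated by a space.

√282 = [16; 1,3,1,4,1,3,1,32, …], period ℓ=8 (even) → k=7
i=0: a=16 ⇒ p=16, q=1
i=1: a=1 ⇒ p=17, q=1
i=2: a=3 ⇒ p=67, q=4
i=3: a=1 ⇒ p=84, q=5
…
i=6: a=3 ⇒ p=1864, q=111
i=7: a=1 ⇒ p=2351, q=140
fundamental: x₁=2351, y₁=140  (since 5527201 − 282·19600 = 1)

2351 140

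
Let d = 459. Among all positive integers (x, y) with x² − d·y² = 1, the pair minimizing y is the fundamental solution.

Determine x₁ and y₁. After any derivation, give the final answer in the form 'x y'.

499850 23331

d=459: √d = [21; 2,2,1,4,21,4,1,2,2,42] (ℓ=10, even), read p_9/q_9
k=0  a_k=21  p_k/q_k = 21/1
k=1  a_k=2  p_k/q_k = 43/2
…
k=6  a_k=4  p_k/q_k = 60695/2833
…
k=8  a_k=2  p_k/q_k = 212079/9899
k=9  a_k=2  p_k/q_k = 499850/23331
(x₁, y₁) = (499850, 23331);  499850² − 459·23331² = 1 ✓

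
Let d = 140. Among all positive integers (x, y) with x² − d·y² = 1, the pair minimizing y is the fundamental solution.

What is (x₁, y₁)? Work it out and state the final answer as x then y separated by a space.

71 6

d=140: √d = [11; 1,4,1,22] (ℓ=4, even), read p_3/q_3
step 0: (11, 1)  from 11·(1,0) + (0,1)
step 1: (12, 1)  from 1·(11,1) + (1,0)
step 2: (59, 5)  from 4·(12,1) + (11,1)
step 3: (71, 6)  from 1·(59,5) + (12,1)
→ (71, 6).  Check: 71²=5041, 140·6²=5040, difference 1.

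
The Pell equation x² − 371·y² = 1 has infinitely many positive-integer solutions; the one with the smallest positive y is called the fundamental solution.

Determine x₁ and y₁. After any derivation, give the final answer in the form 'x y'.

1695 88

√371 = [19; 3,1,4,1,3,38, …], period ℓ=6 (even) → k=5
a_0=19:  p_0=19·1+0=19,  q_0=19·0+1=1
a_1=3:  p_1=3·19+1=58,  q_1=3·1+0=3
…
a_3=4:  p_3=4·77+58=366,  q_3=4·4+3=19
a_4=1:  p_4=1·366+77=443,  q_4=1·19+4=23
a_5=3:  p_5=3·443+366=1695,  q_5=3·23+19=88
(x₁, y₁) = (1695, 88);  1695² − 371·88² = 1 ✓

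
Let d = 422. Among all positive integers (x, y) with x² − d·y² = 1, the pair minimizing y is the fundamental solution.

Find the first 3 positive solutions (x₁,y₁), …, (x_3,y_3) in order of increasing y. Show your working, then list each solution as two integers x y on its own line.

√422 → a₀=20, period (1,1,5,2,1,…,1,1,40); ℓ=14 even so k=13
k=0  a_k=20  p_k/q_k = 20/1
…
k=2  a_k=1  p_k/q_k = 41/2
k=3  a_k=5  p_k/q_k = 226/11
k=4  a_k=2  p_k/q_k = 493/24
…
k=6  a_k=3  p_k/q_k = 2650/129
k=7  a_k=20  p_k/q_k = 53719/2615
…
k=9  a_k=1  p_k/q_k = 217526/10589
k=10  a_k=2  p_k/q_k = 598859/29152
k=11  a_k=5  p_k/q_k = 3211821/156349
k=12  a_k=1  p_k/q_k = 3810680/185501
k=13  a_k=1  p_k/q_k = 7022501/341850
→ (7022501, 341850).  Check: 7022501²=49315520295001, 422·341850²=49315520295000, difference 1.
(7022501+341850√422)^2 = 98631040590001 + 4801283933700√422
(7022501+341850√422)^3 = 1385273162348638202501 + 67434042451384025550√422

7022501 341850
98631040590001 4801283933700
1385273162348638202501 67434042451384025550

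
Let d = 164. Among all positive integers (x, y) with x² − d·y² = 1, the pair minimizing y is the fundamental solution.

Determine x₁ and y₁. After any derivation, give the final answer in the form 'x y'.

2049 160

√164 = [12; 1,4,6,4,1,24, …], period ℓ=6 (even) → k=5
i=0: a=12 ⇒ p=12, q=1
…
i=2: a=4 ⇒ p=64, q=5
…
i=4: a=4 ⇒ p=1652, q=129
i=5: a=1 ⇒ p=2049, q=160
fundamental: x₁=2049, y₁=160  (since 4198401 − 164·25600 = 1)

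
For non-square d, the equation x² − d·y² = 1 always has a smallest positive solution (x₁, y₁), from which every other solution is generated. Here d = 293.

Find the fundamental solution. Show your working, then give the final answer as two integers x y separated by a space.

√293 → a₀=17, period (8,1,1,8,34); ℓ=5 odd so k=9
a_0=17:  p_0=17·1+0=17,  q_0=17·0+1=1
a_1=8:  p_1=8·17+1=137,  q_1=8·1+0=8
…
a_4=8:  p_4=8·291+154=2482,  q_4=8·17+9=145
a_5=34:  p_5=34·2482+291=84679,  q_5=34·145+17=4947
…
a_8=1:  p_8=1·764593+679914=1444507,  q_8=1·44668+39721=84389
a_9=8:  p_9=8·1444507+764593=12320649,  q_9=8·84389+44668=719780
(x₁, y₁) = (12320649, 719780);  12320649² − 293·719780² = 1 ✓

12320649 719780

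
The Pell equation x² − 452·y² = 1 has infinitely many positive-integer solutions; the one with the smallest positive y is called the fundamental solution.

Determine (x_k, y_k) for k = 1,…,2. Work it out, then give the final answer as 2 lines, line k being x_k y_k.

1204353 56648
2900932297217 136448377488

√452 = [21; 3,1,5,3,10,3,5,1,3,42, …], period ℓ=10 (even) → k=9
k=0  a_k=21  p_k/q_k = 21/1
…
k=2  a_k=1  p_k/q_k = 85/4
k=3  a_k=5  p_k/q_k = 489/23
k=4  a_k=3  p_k/q_k = 1552/73
k=5  a_k=10  p_k/q_k = 16009/753
…
k=8  a_k=1  p_k/q_k = 313483/14745
k=9  a_k=3  p_k/q_k = 1204353/56648
→ (1204353, 56648).  Check: 1204353²=1450466148609, 452·56648²=1450466148608, difference 1.
(1204353+56648√452)^2 = 2900932297217 + 136448377488√452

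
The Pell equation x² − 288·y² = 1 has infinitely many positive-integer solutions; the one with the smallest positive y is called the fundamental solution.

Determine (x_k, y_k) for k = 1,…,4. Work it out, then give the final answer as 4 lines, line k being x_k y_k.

√288 → a₀=16, period (1,32); ℓ=2 even so k=1
step 0: (16, 1)  from 16·(1,0) + (0,1)
step 1: (17, 1)  from 1·(16,1) + (1,0)
fundamental: x₁=17, y₁=1  (since 289 − 288·1 = 1)
(x_2, y_2) = (17·17 + 288·1·1, 17·1 + 1·17) = (577, 34)
(x_3, y_3) = (17·577 + 288·1·34, 17·34 + 1·577) = (19601, 1155)
(x_4, y_4) = (17·19601 + 288·1·1155, 17·1155 + 1·19601) = (665857, 39236)

17 1
577 34
19601 1155
665857 39236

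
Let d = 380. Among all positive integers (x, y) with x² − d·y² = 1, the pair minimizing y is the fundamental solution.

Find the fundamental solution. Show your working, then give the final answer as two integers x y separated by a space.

39 2

√380 → a₀=19, period (2,38); ℓ=2 even so k=1
step 0: (19, 1)  from 19·(1,0) + (0,1)
step 1: (39, 2)  from 2·(19,1) + (1,0)
(x₁, y₁) = (39, 2);  39² − 380·2² = 1 ✓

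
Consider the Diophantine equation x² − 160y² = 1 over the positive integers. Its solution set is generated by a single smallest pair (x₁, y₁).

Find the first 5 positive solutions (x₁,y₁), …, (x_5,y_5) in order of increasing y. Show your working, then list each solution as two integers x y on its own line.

721 57
1039681 82194
1499219281 118523691
2161873163521 170911080228
3117419602578001 246453659165085

√160 = [12; 1,1,1,5,1,1,1,24, …], period ℓ=8 (even) → k=7
step 0: (12, 1)  from 12·(1,0) + (0,1)
step 1: (13, 1)  from 1·(12,1) + (1,0)
step 2: (25, 2)  from 1·(13,1) + (12,1)
step 3: (38, 3)  from 1·(25,2) + (13,1)
step 4: (215, 17)  from 5·(38,3) + (25,2)
…
step 6: (468, 37)  from 1·(253,20) + (215,17)
step 7: (721, 57)  from 1·(468,37) + (253,20)
(x₁, y₁) = (721, 57);  721² − 160·57² = 1 ✓
k=2:  x_2 = 721·721+160·57·57 = 1039681,  y_2 = 721·57+57·721 = 82194
k=3:  x_3 = 721·1039681+160·57·82194 = 1499219281,  y_3 = 721·82194+57·1039681 = 118523691
k=4:  x_4 = 721·1499219281+160·57·118523691 = 2161873163521,  y_4 = 721·118523691+57·1499219281 = 170911080228
k=5:  x_5 = 721·2161873163521+160·57·170911080228 = 3117419602578001,  y_5 = 721·170911080228+57·2161873163521 = 246453659165085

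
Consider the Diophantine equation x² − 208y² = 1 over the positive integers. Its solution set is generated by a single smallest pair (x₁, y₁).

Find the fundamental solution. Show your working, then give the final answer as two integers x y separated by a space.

649 45

[14; 2,2,1,2,2,28] for √208; ℓ=6 ⇒ convergent index 5
step 0: (14, 1)  from 14·(1,0) + (0,1)
step 1: (29, 2)  from 2·(14,1) + (1,0)
step 2: (72, 5)  from 2·(29,2) + (14,1)
…
step 4: (274, 19)  from 2·(101,7) + (72,5)
step 5: (649, 45)  from 2·(274,19) + (101,7)
fundamental: x₁=649, y₁=45  (since 421201 − 208·2025 = 1)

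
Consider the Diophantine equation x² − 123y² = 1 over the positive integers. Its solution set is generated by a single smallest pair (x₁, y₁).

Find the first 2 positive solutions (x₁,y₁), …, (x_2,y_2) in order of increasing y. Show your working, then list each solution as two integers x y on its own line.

122 11
29767 2684

√123 → a₀=11, period (11,22); ℓ=2 even so k=1
i=0: a=11 ⇒ p=11, q=1
i=1: a=11 ⇒ p=122, q=11
→ (122, 11).  Check: 122²=14884, 123·11²=14883, difference 1.
(x_2, y_2) = (122·122 + 123·11·11, 122·11 + 11·122) = (29767, 2684)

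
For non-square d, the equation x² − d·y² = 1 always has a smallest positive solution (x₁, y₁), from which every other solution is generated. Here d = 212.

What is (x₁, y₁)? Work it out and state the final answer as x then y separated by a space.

√212 → a₀=14, period (1,1,3,1,1,…,1,1,28); ℓ=14 even so k=13
k=0  a_k=14  p_k/q_k = 14/1
…
k=2  a_k=1  p_k/q_k = 29/2
k=3  a_k=3  p_k/q_k = 102/7
k=4  a_k=1  p_k/q_k = 131/9
…
k=8  a_k=1  p_k/q_k = 2781/191
k=9  a_k=1  p_k/q_k = 5198/357
k=10  a_k=1  p_k/q_k = 7979/548
k=11  a_k=3  p_k/q_k = 29135/2001
k=12  a_k=1  p_k/q_k = 37114/2549
k=13  a_k=1  p_k/q_k = 66249/4550
(x₁, y₁) = (66249, 4550);  66249² − 212·4550² = 1 ✓

66249 4550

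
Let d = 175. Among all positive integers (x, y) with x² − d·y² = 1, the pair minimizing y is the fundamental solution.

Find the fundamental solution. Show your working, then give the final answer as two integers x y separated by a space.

2024 153

d=175: √d = [13; 4,2,1,2,4,26] (ℓ=6, even), read p_5/q_5
step 0: (13, 1)  from 13·(1,0) + (0,1)
step 1: (53, 4)  from 4·(13,1) + (1,0)
step 2: (119, 9)  from 2·(53,4) + (13,1)
step 3: (172, 13)  from 1·(119,9) + (53,4)
step 4: (463, 35)  from 2·(172,13) + (119,9)
step 5: (2024, 153)  from 4·(463,35) + (172,13)
→ (2024, 153).  Check: 2024²=4096576, 175·153²=4096575, difference 1.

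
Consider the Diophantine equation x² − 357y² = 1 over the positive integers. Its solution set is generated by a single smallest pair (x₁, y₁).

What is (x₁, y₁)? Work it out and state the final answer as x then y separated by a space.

√357 → a₀=18, period (1,8,2,8,1,36); ℓ=6 even so k=5
a_0=18:  p_0=18·1+0=18,  q_0=18·0+1=1
…
a_2=8:  p_2=8·19+18=170,  q_2=8·1+1=9
a_3=2:  p_3=2·170+19=359,  q_3=2·9+1=19
a_4=8:  p_4=8·359+170=3042,  q_4=8·19+9=161
a_5=1:  p_5=1·3042+359=3401,  q_5=1·161+19=180
(x₁, y₁) = (3401, 180);  3401² − 357·180² = 1 ✓

3401 180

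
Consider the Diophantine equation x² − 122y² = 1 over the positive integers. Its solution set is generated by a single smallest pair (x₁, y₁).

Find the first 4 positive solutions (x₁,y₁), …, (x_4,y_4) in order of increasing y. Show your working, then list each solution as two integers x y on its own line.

√122 → a₀=11, period (22); ℓ=1 odd so k=1
a_0=11:  p_0=11·1+0=11,  q_0=11·0+1=1
a_1=22:  p_1=22·11+1=243,  q_1=22·1+0=22
→ (243, 22).  Check: 243²=59049, 122·22²=59048, difference 1.
(243+22√122)^2 = 118097 + 10692√122
(243+22√122)^3 = 57394899 + 5196290√122
(243+22√122)^4 = 27893802817 + 2525386248√122

243 22
118097 10692
57394899 5196290
27893802817 2525386248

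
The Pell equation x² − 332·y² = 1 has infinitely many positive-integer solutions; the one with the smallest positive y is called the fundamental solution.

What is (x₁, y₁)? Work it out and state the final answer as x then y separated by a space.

√332 = [18; 4,1,1,8,1,1,4,36, …], period ℓ=8 (even) → k=7
k=0  a_k=18  p_k/q_k = 18/1
…
k=2  a_k=1  p_k/q_k = 91/5
k=3  a_k=1  p_k/q_k = 164/9
…
k=6  a_k=1  p_k/q_k = 2970/163
k=7  a_k=4  p_k/q_k = 13447/738
fundamental: x₁=13447, y₁=738  (since 180821809 − 332·544644 = 1)

13447 738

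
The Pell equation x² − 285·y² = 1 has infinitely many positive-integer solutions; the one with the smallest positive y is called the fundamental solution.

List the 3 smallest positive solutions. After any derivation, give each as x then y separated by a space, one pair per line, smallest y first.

2431 144
11819521 700128
57466508671 3404022192

d=285: √d = [16; 1,7,2,7,1,32] (ℓ=6, even), read p_5/q_5
k=0  a_k=16  p_k/q_k = 16/1
k=1  a_k=1  p_k/q_k = 17/1
…
k=3  a_k=2  p_k/q_k = 287/17
k=4  a_k=7  p_k/q_k = 2144/127
k=5  a_k=1  p_k/q_k = 2431/144
→ (2431, 144).  Check: 2431²=5909761, 285·144²=5909760, difference 1.
n=2: (2431,144)∘(2431,144) = (2431·2431+285·144·144, 2431·144+144·2431) = (11819521,700128)
n=3: (11819521,700128)∘(2431,144) = (2431·11819521+285·144·700128, 2431·700128+144·11819521) = (57466508671,3404022192)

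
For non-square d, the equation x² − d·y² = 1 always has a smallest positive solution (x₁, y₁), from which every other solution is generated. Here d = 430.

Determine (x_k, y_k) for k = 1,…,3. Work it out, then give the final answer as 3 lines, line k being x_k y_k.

√430 = [20; 1,2,1,3,1,…,2,1,40, …], period ℓ=14 (even) → k=13
k=0  a_k=20  p_k/q_k = 20/1
k=1  a_k=1  p_k/q_k = 21/1
k=2  a_k=2  p_k/q_k = 62/3
…
k=4  a_k=3  p_k/q_k = 311/15
…
k=7  a_k=8  p_k/q_k = 21794/1051
k=8  a_k=6  p_k/q_k = 133439/6435
k=9  a_k=1  p_k/q_k = 155233/7486
k=10  a_k=3  p_k/q_k = 599138/28893
k=11  a_k=1  p_k/q_k = 754371/36379
k=12  a_k=2  p_k/q_k = 2107880/101651
k=13  a_k=1  p_k/q_k = 2862251/138030
(x₁, y₁) = (2862251, 138030);  2862251² − 430·138030² = 1 ✓
(2862251+138030√430)^2 = 16384961574001 + 790153011060√430
(2862251+138030√430)^3 = 93795745300289010251 + 4523232492118854090√430

2862251 138030
16384961574001 790153011060
93795745300289010251 4523232492118854090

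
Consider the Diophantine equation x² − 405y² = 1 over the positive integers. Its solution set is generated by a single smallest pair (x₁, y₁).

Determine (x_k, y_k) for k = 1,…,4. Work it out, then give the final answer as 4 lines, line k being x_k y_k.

161 8
51841 2576
16692641 829464
5374978561 267084832

d=405: √d = [20; 8,40] (ℓ=2, even), read p_1/q_1
a_0=20:  p_0=20·1+0=20,  q_0=20·0+1=1
a_1=8:  p_1=8·20+1=161,  q_1=8·1+0=8
(x₁, y₁) = (161, 8);  161² − 405·8² = 1 ✓
(x_2, y_2) = (161·161 + 405·8·8, 161·8 + 8·161) = (51841, 2576)
(x_3, y_3) = (161·51841 + 405·8·2576, 161·2576 + 8·51841) = (16692641, 829464)
(x_4, y_4) = (161·16692641 + 405·8·829464, 161·829464 + 8·16692641) = (5374978561, 267084832)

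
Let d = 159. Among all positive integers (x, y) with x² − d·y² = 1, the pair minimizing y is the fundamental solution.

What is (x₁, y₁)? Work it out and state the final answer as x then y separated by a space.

1324 105

√159 → a₀=12, period (1,1,1,1,3,1,1,1,1,24); ℓ=10 even so k=9
i=0: a=12 ⇒ p=12, q=1
…
i=2: a=1 ⇒ p=25, q=2
…
i=4: a=1 ⇒ p=63, q=5
…
i=6: a=1 ⇒ p=290, q=23
…
i=8: a=1 ⇒ p=807, q=64
i=9: a=1 ⇒ p=1324, q=105
fundamental: x₁=1324, y₁=105  (since 1752976 − 159·11025 = 1)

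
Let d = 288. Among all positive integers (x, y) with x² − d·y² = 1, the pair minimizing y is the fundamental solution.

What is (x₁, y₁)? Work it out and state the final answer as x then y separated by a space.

17 1

√288 → a₀=16, period (1,32); ℓ=2 even so k=1
i=0: a=16 ⇒ p=16, q=1
i=1: a=1 ⇒ p=17, q=1
fundamental: x₁=17, y₁=1  (since 289 − 288·1 = 1)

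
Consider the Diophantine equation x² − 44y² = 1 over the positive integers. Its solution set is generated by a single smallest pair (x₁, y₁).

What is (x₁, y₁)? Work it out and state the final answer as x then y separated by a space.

199 30

√44 → a₀=6, period (1,1,1,2,1,1,1,12); ℓ=8 even so k=7
a_0=6:  p_0=6·1+0=6,  q_0=6·0+1=1
…
a_6=1:  p_6=1·73+53=126,  q_6=1·11+8=19
a_7=1:  p_7=1·126+73=199,  q_7=1·19+11=30
(x₁, y₁) = (199, 30);  199² − 44·30² = 1 ✓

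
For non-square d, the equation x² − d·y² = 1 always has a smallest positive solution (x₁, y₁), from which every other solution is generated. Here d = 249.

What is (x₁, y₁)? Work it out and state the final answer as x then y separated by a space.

d=249: √d = [15; 1,3,1,1,5,…,3,1,30] (ℓ=16, even), read p_15/q_15
i=0: a=15 ⇒ p=15, q=1
i=1: a=1 ⇒ p=16, q=1
…
i=3: a=1 ⇒ p=79, q=5
…
i=5: a=5 ⇒ p=789, q=50
…
i=8: a=10 ⇒ p=36751, q=2329
i=9: a=3 ⇒ p=113835, q=7214
…
i=11: a=5 ⇒ p=866765, q=54929
…
i=14: a=3 ⇒ p=6669699, q=422675
i=15: a=1 ⇒ p=8553815, q=542076
→ (8553815, 542076).  Check: 8553815²=73167751054225, 249·542076²=73167751054224, difference 1.

8553815 542076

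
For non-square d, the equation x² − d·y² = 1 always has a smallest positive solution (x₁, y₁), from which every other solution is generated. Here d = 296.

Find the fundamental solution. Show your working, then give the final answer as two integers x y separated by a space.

3699 215

√296 → a₀=17, period (4,1,7,1,4,34); ℓ=6 even so k=5
a_0=17:  p_0=17·1+0=17,  q_0=17·0+1=1
…
a_2=1:  p_2=1·69+17=86,  q_2=1·4+1=5
a_3=7:  p_3=7·86+69=671,  q_3=7·5+4=39
a_4=1:  p_4=1·671+86=757,  q_4=1·39+5=44
a_5=4:  p_5=4·757+671=3699,  q_5=4·44+39=215
fundamental: x₁=3699, y₁=215  (since 13682601 − 296·46225 = 1)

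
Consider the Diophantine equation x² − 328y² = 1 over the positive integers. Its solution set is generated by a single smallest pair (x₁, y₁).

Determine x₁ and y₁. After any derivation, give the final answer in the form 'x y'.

163 9

√328 → a₀=18, period (9,36); ℓ=2 even so k=1
a_0=18:  p_0=18·1+0=18,  q_0=18·0+1=1
a_1=9:  p_1=9·18+1=163,  q_1=9·1+0=9
(x₁, y₁) = (163, 9);  163² − 328·9² = 1 ✓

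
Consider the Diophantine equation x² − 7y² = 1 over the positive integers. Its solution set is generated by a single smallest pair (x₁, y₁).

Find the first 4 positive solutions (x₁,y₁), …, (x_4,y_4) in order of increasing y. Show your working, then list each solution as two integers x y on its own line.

8 3
127 48
2024 765
32257 12192

d=7: √d = [2; 1,1,1,4] (ℓ=4, even), read p_3/q_3
i=0: a=2 ⇒ p=2, q=1
…
i=2: a=1 ⇒ p=5, q=2
i=3: a=1 ⇒ p=8, q=3
(x₁, y₁) = (8, 3);  8² − 7·3² = 1 ✓
k=2:  x_2 = 8·8+7·3·3 = 127,  y_2 = 8·3+3·8 = 48
k=3:  x_3 = 8·127+7·3·48 = 2024,  y_3 = 8·48+3·127 = 765
k=4:  x_4 = 8·2024+7·3·765 = 32257,  y_4 = 8·765+3·2024 = 12192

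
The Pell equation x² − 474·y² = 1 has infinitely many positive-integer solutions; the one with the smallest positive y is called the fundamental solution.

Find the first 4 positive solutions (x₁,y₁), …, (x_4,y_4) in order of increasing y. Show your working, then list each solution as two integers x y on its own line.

√474 → a₀=21, period (1,3,2,1,1,…,3,1,42); ℓ=14 even so k=13
step 0: (21, 1)  from 21·(1,0) + (0,1)
step 1: (22, 1)  from 1·(21,1) + (1,0)
…
step 3: (196, 9)  from 2·(87,4) + (22,1)
…
step 6: (762, 35)  from 1·(479,22) + (283,13)
…
step 11: (44218, 2031)  from 2·(16677,766) + (10864,499)
step 12: (149331, 6859)  from 3·(44218,2031) + (16677,766)
step 13: (193549, 8890)  from 1·(149331,6859) + (44218,2031)
(x₁, y₁) = (193549, 8890);  193549² − 474·8890² = 1 ✓
n=2: (193549,8890)∘(193549,8890) = (193549·193549+474·8890·8890, 193549·8890+8890·193549) = (74922430801,3441301220)
n=3: (74922430801,3441301220)∘(193549,8890) = (193549·74922430801+474·8890·3441301220, 193549·3441301220+8890·74922430801) = (29002323118011949,1332120819650670)
n=4: (29002323118011949,1332120819650670)∘(193549,8890) = (193549·29002323118011949+474·8890·1332120819650670, 193549·1332120819650670+8890·29002323118011949) = (11226741274261267003201,515661305041693754440)

193549 8890
74922430801 3441301220
29002323118011949 1332120819650670
11226741274261267003201 515661305041693754440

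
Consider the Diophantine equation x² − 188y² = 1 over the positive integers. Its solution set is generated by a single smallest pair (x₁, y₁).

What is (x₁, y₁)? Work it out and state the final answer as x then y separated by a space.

4607 336

d=188: √d = [13; 1,2,2,6,2,2,1,26] (ℓ=8, even), read p_7/q_7
step 0: (13, 1)  from 13·(1,0) + (0,1)
step 1: (14, 1)  from 1·(13,1) + (1,0)
step 2: (41, 3)  from 2·(14,1) + (13,1)
step 3: (96, 7)  from 2·(41,3) + (14,1)
step 4: (617, 45)  from 6·(96,7) + (41,3)
step 5: (1330, 97)  from 2·(617,45) + (96,7)
step 6: (3277, 239)  from 2·(1330,97) + (617,45)
step 7: (4607, 336)  from 1·(3277,239) + (1330,97)
→ (4607, 336).  Check: 4607²=21224449, 188·336²=21224448, difference 1.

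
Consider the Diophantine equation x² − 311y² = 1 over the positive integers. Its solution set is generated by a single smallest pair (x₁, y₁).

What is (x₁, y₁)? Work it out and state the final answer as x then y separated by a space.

16883880 957397

√311 → a₀=17, period (1,1,1,2,1,…,1,1,34); ℓ=16 even so k=15
a_0=17:  p_0=17·1+0=17,  q_0=17·0+1=1
…
a_2=1:  p_2=1·18+17=35,  q_2=1·1+1=2
a_3=1:  p_3=1·35+18=53,  q_3=1·2+1=3
…
a_7=3:  p_7=3·1305+194=4109,  q_7=3·74+11=233
a_8=17:  p_8=17·4109+1305=71158,  q_8=17·233+74=4035
…
a_10=6:  p_10=6·217583+71158=1376656,  q_10=6·12338+4035=78063
a_11=1:  p_11=1·1376656+217583=1594239,  q_11=1·78063+12338=90401
…
a_14=1:  p_14=1·6159373+4565134=10724507,  q_14=1·349266+258865=608131
a_15=1:  p_15=1·10724507+6159373=16883880,  q_15=1·608131+349266=957397
(x₁, y₁) = (16883880, 957397);  16883880² − 311·957397² = 1 ✓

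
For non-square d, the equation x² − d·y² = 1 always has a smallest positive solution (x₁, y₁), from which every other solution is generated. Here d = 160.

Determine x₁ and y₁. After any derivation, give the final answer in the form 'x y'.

[12; 1,1,1,5,1,1,1,24] for √160; ℓ=8 ⇒ convergent index 7
step 0: (12, 1)  from 12·(1,0) + (0,1)
step 1: (13, 1)  from 1·(12,1) + (1,0)
step 2: (25, 2)  from 1·(13,1) + (12,1)
…
step 6: (468, 37)  from 1·(253,20) + (215,17)
step 7: (721, 57)  from 1·(468,37) + (253,20)
(x₁, y₁) = (721, 57);  721² − 160·57² = 1 ✓

721 57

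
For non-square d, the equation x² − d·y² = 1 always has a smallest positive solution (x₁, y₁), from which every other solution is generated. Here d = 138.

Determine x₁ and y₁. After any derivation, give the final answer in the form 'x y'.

[11; 1,2,1,22] for √138; ℓ=4 ⇒ convergent index 3
a_0=11:  p_0=11·1+0=11,  q_0=11·0+1=1
…
a_2=2:  p_2=2·12+11=35,  q_2=2·1+1=3
a_3=1:  p_3=1·35+12=47,  q_3=1·3+1=4
→ (47, 4).  Check: 47²=2209, 138·4²=2208, difference 1.

47 4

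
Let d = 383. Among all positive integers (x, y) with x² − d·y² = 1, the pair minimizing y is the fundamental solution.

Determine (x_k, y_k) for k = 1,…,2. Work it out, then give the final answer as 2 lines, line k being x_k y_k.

√383 = [19; 1,1,3,19,3,1,1,38, …], period ℓ=8 (even) → k=7
k=0  a_k=19  p_k/q_k = 19/1
…
k=2  a_k=1  p_k/q_k = 39/2
k=3  a_k=3  p_k/q_k = 137/7
k=4  a_k=19  p_k/q_k = 2642/135
k=5  a_k=3  p_k/q_k = 8063/412
k=6  a_k=1  p_k/q_k = 10705/547
k=7  a_k=1  p_k/q_k = 18768/959
→ (18768, 959).  Check: 18768²=352237824, 383·959²=352237823, difference 1.
n=2: (18768,959)∘(18768,959) = (18768·18768+383·959·959, 18768·959+959·18768) = (704475647,35997024)

18768 959
704475647 35997024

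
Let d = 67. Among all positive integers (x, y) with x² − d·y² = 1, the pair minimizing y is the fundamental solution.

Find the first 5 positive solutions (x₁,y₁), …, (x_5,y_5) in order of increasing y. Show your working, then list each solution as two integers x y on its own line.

48842 5967
4771081927 582880428
466058366908226 56938091722785
45526445508292066657 5561940551265649512
4447205302565943872414162 543312600752895615207423

√67 → a₀=8, period (5,2,1,1,7,1,1,2,5,16); ℓ=10 even so k=9
a_0=8:  p_0=8·1+0=8,  q_0=8·0+1=1
…
a_2=2:  p_2=2·41+8=90,  q_2=2·5+1=11
a_3=1:  p_3=1·90+41=131,  q_3=1·11+5=16
…
a_5=7:  p_5=7·221+131=1678,  q_5=7·27+16=205
…
a_7=1:  p_7=1·1899+1678=3577,  q_7=1·232+205=437
a_8=2:  p_8=2·3577+1899=9053,  q_8=2·437+232=1106
a_9=5:  p_9=5·9053+3577=48842,  q_9=5·1106+437=5967
fundamental: x₁=48842, y₁=5967  (since 2385540964 − 67·35605089 = 1)
(48842+5967√67)^2 = 4771081927 + 582880428√67
(48842+5967√67)^3 = 466058366908226 + 56938091722785√67
(48842+5967√67)^4 = 45526445508292066657 + 5561940551265649512√67
(48842+5967√67)^5 = 4447205302565943872414162 + 543312600752895615207423√67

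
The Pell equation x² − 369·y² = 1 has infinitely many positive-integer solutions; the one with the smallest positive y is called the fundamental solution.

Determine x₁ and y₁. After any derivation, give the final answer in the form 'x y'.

8396801 437120

d=369: √d = [19; 4,1,3,2,7,4,7,2,3,1,4,38] (ℓ=12, even), read p_11/q_11
k=0  a_k=19  p_k/q_k = 19/1
…
k=3  a_k=3  p_k/q_k = 365/19
k=4  a_k=2  p_k/q_k = 826/43
…
k=8  a_k=2  p_k/q_k = 393504/20485
k=9  a_k=3  p_k/q_k = 1364557/71036
k=10  a_k=1  p_k/q_k = 1758061/91521
k=11  a_k=4  p_k/q_k = 8396801/437120
(x₁, y₁) = (8396801, 437120);  8396801² − 369·437120² = 1 ✓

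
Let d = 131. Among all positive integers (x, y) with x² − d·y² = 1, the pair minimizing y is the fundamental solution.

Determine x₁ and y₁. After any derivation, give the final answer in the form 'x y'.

√131 → a₀=11, period (2,4,11,4,2,22); ℓ=6 even so k=5
step 0: (11, 1)  from 11·(1,0) + (0,1)
…
step 2: (103, 9)  from 4·(23,2) + (11,1)
…
step 4: (4727, 413)  from 4·(1156,101) + (103,9)
step 5: (10610, 927)  from 2·(4727,413) + (1156,101)
fundamental: x₁=10610, y₁=927  (since 112572100 − 131·859329 = 1)

10610 927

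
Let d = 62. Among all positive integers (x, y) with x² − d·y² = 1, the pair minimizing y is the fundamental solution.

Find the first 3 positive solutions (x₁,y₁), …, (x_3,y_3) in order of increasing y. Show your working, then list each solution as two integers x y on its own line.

√62 → a₀=7, period (1,6,1,14); ℓ=4 even so k=3
step 0: (7, 1)  from 7·(1,0) + (0,1)
…
step 2: (55, 7)  from 6·(8,1) + (7,1)
step 3: (63, 8)  from 1·(55,7) + (8,1)
fundamental: x₁=63, y₁=8  (since 3969 − 62·64 = 1)
(x_2, y_2) = (63·63 + 62·8·8, 63·8 + 8·63) = (7937, 1008)
(x_3, y_3) = (63·7937 + 62·8·1008, 63·1008 + 8·7937) = (999999, 127000)

63 8
7937 1008
999999 127000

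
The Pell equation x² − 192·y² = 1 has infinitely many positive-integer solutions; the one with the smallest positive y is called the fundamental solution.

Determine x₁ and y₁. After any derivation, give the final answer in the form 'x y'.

97 7

√192 = [13; 1,5,1,26, …], period ℓ=4 (even) → k=3
step 0: (13, 1)  from 13·(1,0) + (0,1)
step 1: (14, 1)  from 1·(13,1) + (1,0)
step 2: (83, 6)  from 5·(14,1) + (13,1)
step 3: (97, 7)  from 1·(83,6) + (14,1)
→ (97, 7).  Check: 97²=9409, 192·7²=9408, difference 1.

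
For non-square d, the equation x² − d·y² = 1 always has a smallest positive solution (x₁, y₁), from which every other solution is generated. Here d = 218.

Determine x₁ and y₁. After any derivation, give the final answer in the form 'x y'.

126003 8534

√218 = [14; 1,3,3,1,28, …], period ℓ=5 (odd) → k=9
i=0: a=14 ⇒ p=14, q=1
i=1: a=1 ⇒ p=15, q=1
i=2: a=3 ⇒ p=59, q=4
…
i=5: a=28 ⇒ p=7220, q=489
i=6: a=1 ⇒ p=7471, q=506
i=7: a=3 ⇒ p=29633, q=2007
i=8: a=3 ⇒ p=96370, q=6527
i=9: a=1 ⇒ p=126003, q=8534
fundamental: x₁=126003, y₁=8534  (since 15876756009 − 218·72829156 = 1)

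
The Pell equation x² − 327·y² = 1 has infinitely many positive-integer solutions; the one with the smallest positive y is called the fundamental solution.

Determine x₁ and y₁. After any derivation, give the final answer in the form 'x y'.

d=327: √d = [18; 12,36] (ℓ=2, even), read p_1/q_1
i=0: a=18 ⇒ p=18, q=1
i=1: a=12 ⇒ p=217, q=12
fundamental: x₁=217, y₁=12  (since 47089 − 327·144 = 1)

217 12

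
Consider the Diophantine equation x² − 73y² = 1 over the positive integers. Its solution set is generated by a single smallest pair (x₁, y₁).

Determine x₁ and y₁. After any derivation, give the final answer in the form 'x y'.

2281249 267000

[8; 1,1,5,5,1,1,16] for √73; ℓ=7 ⇒ convergent index 13
k=0  a_k=8  p_k/q_k = 8/1
k=1  a_k=1  p_k/q_k = 9/1
…
k=3  a_k=5  p_k/q_k = 94/11
k=4  a_k=5  p_k/q_k = 487/57
k=5  a_k=1  p_k/q_k = 581/68
…
k=10  a_k=5  p_k/q_k = 200767/23498
…
k=12  a_k=1  p_k/q_k = 1241008/145249
k=13  a_k=1  p_k/q_k = 2281249/267000
→ (2281249, 267000).  Check: 2281249²=5204097000001, 73·267000²=5204097000000, difference 1.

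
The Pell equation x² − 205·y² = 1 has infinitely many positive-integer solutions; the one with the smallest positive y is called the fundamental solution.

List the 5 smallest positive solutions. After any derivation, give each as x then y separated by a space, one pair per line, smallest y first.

39689 2772
3150433441 220035816
250075105640009 17466002999676
19850461732342200961 1386416385888245712
1575689951139784122242249 110050959861571165127460

√205 = [14; 3,6,1,4,1,6,3,28, …], period ℓ=8 (even) → k=7
k=0  a_k=14  p_k/q_k = 14/1
…
k=4  a_k=4  p_k/q_k = 1532/107
…
k=6  a_k=6  p_k/q_k = 12614/881
k=7  a_k=3  p_k/q_k = 39689/2772
(x₁, y₁) = (39689, 2772);  39689² − 205·2772² = 1 ✓
n=2: (39689,2772)∘(39689,2772) = (39689·39689+205·2772·2772, 39689·2772+2772·39689) = (3150433441,220035816)
n=3: (3150433441,220035816)∘(39689,2772) = (39689·3150433441+205·2772·220035816, 39689·220035816+2772·3150433441) = (250075105640009,17466002999676)
n=4: (250075105640009,17466002999676)∘(39689,2772) = (39689·250075105640009+205·2772·17466002999676, 39689·17466002999676+2772·250075105640009) = (19850461732342200961,1386416385888245712)
n=5: (19850461732342200961,1386416385888245712)∘(39689,2772) = (39689·19850461732342200961+205·2772·1386416385888245712, 39689·1386416385888245712+2772·19850461732342200961) = (1575689951139784122242249,110050959861571165127460)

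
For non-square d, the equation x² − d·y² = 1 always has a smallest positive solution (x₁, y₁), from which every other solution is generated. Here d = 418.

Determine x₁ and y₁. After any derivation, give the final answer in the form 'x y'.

33857 1656

√418 → a₀=20, period (2,4,20,4,2,40); ℓ=6 even so k=5
i=0: a=20 ⇒ p=20, q=1
i=1: a=2 ⇒ p=41, q=2
i=2: a=4 ⇒ p=184, q=9
…
i=4: a=4 ⇒ p=15068, q=737
i=5: a=2 ⇒ p=33857, q=1656
(x₁, y₁) = (33857, 1656);  33857² − 418·1656² = 1 ✓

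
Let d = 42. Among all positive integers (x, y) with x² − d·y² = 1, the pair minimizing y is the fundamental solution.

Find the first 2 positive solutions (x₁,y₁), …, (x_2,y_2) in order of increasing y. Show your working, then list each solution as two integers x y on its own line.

13 2
337 52

√42 = [6; 2,12, …], period ℓ=2 (even) → k=1
step 0: (6, 1)  from 6·(1,0) + (0,1)
step 1: (13, 2)  from 2·(6,1) + (1,0)
fundamental: x₁=13, y₁=2  (since 169 − 42·4 = 1)
k=2:  x_2 = 13·13+42·2·2 = 337,  y_2 = 13·2+2·13 = 52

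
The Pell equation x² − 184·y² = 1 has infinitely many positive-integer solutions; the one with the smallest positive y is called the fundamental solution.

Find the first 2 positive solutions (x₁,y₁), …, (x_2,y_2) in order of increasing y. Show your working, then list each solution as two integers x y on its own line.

√184 = [13; 1,1,3,2,1,2,1,2,3,1,1,26, …], period ℓ=12 (even) → k=11
a_0=13:  p_0=13·1+0=13,  q_0=13·0+1=1
a_1=1:  p_1=1·13+1=14,  q_1=1·1+0=1
…
a_3=3:  p_3=3·27+14=95,  q_3=3·2+1=7
…
a_7=1:  p_7=1·841+312=1153,  q_7=1·62+23=85
a_8=2:  p_8=2·1153+841=3147,  q_8=2·85+62=232
…
a_10=1:  p_10=1·10594+3147=13741,  q_10=1·781+232=1013
a_11=1:  p_11=1·13741+10594=24335,  q_11=1·1013+781=1794
(x₁, y₁) = (24335, 1794);  24335² − 184·1794² = 1 ✓
n=2: (24335,1794)∘(24335,1794) = (24335·24335+184·1794·1794, 24335·1794+1794·24335) = (1184384449,87313980)

24335 1794
1184384449 87313980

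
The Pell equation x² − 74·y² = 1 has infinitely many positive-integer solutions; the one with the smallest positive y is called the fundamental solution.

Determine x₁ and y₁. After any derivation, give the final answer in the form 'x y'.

d=74: √d = [8; 1,1,1,1,16] (ℓ=5, odd), read p_9/q_9
i=0: a=8 ⇒ p=8, q=1
i=1: a=1 ⇒ p=9, q=1
i=2: a=1 ⇒ p=17, q=2
i=3: a=1 ⇒ p=26, q=3
i=4: a=1 ⇒ p=43, q=5
i=5: a=16 ⇒ p=714, q=83
…
i=7: a=1 ⇒ p=1471, q=171
i=8: a=1 ⇒ p=2228, q=259
i=9: a=1 ⇒ p=3699, q=430
fundamental: x₁=3699, y₁=430  (since 13682601 − 74·184900 = 1)

3699 430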